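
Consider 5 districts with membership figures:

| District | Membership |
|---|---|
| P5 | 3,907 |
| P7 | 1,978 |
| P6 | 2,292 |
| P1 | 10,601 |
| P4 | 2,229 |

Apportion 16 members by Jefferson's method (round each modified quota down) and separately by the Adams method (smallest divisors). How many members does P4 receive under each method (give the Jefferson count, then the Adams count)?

Jefferson: P5 3, P7 1, P6 2, P1 9, P4 1.
Adams: P5 3, P7 2, P6 2, P1 7, P4 2.
P4 gets 1 under Jefferson and 2 under Adams.

1 and 2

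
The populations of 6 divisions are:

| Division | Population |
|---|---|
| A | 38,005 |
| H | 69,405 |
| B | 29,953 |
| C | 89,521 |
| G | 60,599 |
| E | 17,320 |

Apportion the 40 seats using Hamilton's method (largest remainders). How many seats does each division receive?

A: 5, H: 9, B: 4, C: 12, G: 8, E: 2

The standard divisor is 304803/40 ≈ 7620.075.
Standard quotas: A 4.9875, H 9.1082, B 3.9308, C 11.7480, G 7.9525, E 2.2729.
Lower quotas: A 4, H 9, B 3, C 11, G 7, E 2 (sum 36, leaving 4 seats).
Remainders in descending order: A 0.9875, G 0.9525, B 0.9308, C 0.7480, E 0.2729, H 0.1082.
Largest remainders: A, G, B, C receive the extra seats.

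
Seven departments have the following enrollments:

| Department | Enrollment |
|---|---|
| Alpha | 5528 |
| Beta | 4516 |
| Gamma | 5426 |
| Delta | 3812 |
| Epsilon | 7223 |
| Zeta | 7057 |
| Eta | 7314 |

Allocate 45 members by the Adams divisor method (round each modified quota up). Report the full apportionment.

Alpha 6, Beta 5, Gamma 6, Delta 4, Epsilon 8, Zeta 8, Eta 8

Standard divisor 40876/45 ≈ 908.356; standard quotas: Alpha 6.086, Beta 4.972, Gamma 5.973, Delta 4.197, Epsilon 7.952, Zeta 7.769, Eta 8.052.
Rounding up gives 7, 5, 6, 5, 8, 8, 9 = 48 seats, so the divisor must be adjusted.
With modified divisor 1000: modified quotas Alpha 5.528, Beta 4.516, Gamma 5.426, Delta 3.812, Epsilon 7.223, Zeta 7.057, Eta 7.314.
Rounding up: Alpha 6, Beta 5, Gamma 6, Delta 4, Epsilon 8, Zeta 8, Eta 8 (total 45).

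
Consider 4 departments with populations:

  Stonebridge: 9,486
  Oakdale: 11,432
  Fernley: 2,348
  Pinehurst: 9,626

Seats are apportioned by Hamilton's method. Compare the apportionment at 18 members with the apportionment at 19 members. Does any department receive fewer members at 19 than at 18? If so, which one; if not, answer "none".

Fernley

At 18 seats: Stonebridge 5, Oakdale 6, Fernley 2, Pinehurst 5.
At 19 seats: Stonebridge 5, Oakdale 7, Fernley 1, Pinehurst 6.
Fernley drops from 2 to 1.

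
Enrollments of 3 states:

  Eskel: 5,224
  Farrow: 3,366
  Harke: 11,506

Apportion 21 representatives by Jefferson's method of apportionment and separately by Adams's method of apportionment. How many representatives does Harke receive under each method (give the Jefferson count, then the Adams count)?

Jefferson: Eskel 5, Farrow 3, Harke 13.
Adams: Eskel 5, Farrow 4, Harke 12.
Harke gets 13 under Jefferson and 12 under Adams.

13 and 12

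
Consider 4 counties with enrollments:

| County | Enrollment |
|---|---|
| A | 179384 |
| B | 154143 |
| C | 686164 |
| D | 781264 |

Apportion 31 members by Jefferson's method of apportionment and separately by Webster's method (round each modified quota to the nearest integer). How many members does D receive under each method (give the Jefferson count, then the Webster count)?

14 and 13

Jefferson: A 3, B 2, C 12, D 14.
Webster: A 3, B 3, C 12, D 13.
D gets 14 under Jefferson and 13 under Webster.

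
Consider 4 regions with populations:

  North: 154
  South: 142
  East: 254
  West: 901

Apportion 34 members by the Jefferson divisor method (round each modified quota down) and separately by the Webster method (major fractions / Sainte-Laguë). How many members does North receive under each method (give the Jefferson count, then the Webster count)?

3 and 4

Jefferson: North 3, South 3, East 6, West 22.
Webster: North 4, South 3, East 6, West 21.
North gets 3 under Jefferson and 4 under Webster.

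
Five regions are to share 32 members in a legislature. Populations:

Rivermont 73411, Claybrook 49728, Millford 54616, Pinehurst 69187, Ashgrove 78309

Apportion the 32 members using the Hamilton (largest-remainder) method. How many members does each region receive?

Total 325251; standard divisor 325251/32 ≈ 10164.094.
Standard quotas: Rivermont 7.2226, Claybrook 4.8925, Millford 5.3734, Pinehurst 6.8070, Ashgrove 7.7045.
Lower quotas: Rivermont 7, Claybrook 4, Millford 5, Pinehurst 6, Ashgrove 7 (sum 29, leaving 3 seats).
Remainders in descending order: Claybrook 0.8925, Pinehurst 0.8070, Ashgrove 0.7045, Millford 0.3734, Rivermont 0.2226.
Largest remainders: Claybrook, Pinehurst, Ashgrove receive the extra seats.

Rivermont 7, Claybrook 5, Millford 5, Pinehurst 7, Ashgrove 8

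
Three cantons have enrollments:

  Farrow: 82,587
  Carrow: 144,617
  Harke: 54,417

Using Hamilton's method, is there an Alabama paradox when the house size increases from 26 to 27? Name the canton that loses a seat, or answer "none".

none

At 26 seats: Farrow 8, Carrow 13, Harke 5.
At 27 seats: Farrow 8, Carrow 14, Harke 5.
No canton's allocation decreased.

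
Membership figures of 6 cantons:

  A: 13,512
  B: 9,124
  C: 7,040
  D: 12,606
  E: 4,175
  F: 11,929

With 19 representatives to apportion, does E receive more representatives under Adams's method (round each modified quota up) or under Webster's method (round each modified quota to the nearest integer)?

Adams: A 4, B 3, C 2, D 4, E 2, F 4.
Webster: A 5, B 3, C 2, D 4, E 1, F 4.
E gets 2 under Adams and 1 under Webster.

Adams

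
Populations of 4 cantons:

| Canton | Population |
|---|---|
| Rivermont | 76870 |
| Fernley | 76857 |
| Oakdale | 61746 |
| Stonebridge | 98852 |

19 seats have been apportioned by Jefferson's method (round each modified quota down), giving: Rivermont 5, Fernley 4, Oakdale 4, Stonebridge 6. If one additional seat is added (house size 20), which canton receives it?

Fernley

Priority for the next seat is population ÷ (current seats + 1).
Priorities: Rivermont 12811.667, Fernley 15371.400, Oakdale 12349.200, Stonebridge 14121.714.
Highest priority: Fernley.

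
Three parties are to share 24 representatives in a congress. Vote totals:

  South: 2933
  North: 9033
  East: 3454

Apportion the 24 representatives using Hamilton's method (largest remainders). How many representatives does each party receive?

South 5, North 14, East 5

Total 15420; standard divisor 15420/24 ≈ 642.5.
Standard quotas: South 4.5650, North 14.0591, East 5.3759.
Lower quotas: South 4, North 14, East 5 (sum 23, leaving 1 seat).
Remainders in descending order: South 0.5650, East 0.3759, North 0.0591.
The surplus seat goes to South.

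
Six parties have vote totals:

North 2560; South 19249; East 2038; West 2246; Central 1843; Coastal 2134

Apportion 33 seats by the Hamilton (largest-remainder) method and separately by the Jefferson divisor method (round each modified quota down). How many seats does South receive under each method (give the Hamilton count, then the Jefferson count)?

Hamilton: North 3, South 21, East 2, West 3, Central 2, Coastal 2.
Jefferson: North 3, South 22, East 2, West 2, Central 2, Coastal 2.
South gets 21 under Hamilton and 22 under Jefferson.

21 and 22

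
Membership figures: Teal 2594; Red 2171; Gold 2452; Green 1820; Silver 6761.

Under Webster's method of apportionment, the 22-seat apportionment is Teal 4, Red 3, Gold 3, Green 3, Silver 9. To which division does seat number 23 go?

Silver

Priority for the next seat is population ÷ (current seats + 0.5).
Priorities: Teal 576.444, Red 620.286, Gold 700.571, Green 520.000, Silver 711.684.
Highest priority: Silver.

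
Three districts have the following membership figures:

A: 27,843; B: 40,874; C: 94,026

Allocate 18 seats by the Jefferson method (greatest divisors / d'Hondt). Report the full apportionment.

Standard divisor 162743/18 ≈ 9041.278; standard quotas: A 3.080, B 4.521, C 10.400.
Rounding down gives 3, 4, 10 = 17 seats, so the divisor must be adjusted.
With modified divisor 8400: modified quotas A 3.315, B 4.866, C 11.194.
Rounding down: A 3, B 4, C 11 (total 18).

A=3, B=4, C=11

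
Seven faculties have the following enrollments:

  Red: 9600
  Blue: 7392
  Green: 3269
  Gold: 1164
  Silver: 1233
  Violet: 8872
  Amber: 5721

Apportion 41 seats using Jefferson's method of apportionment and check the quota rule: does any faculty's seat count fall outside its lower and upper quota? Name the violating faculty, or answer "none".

Standard quotas: Red 10.566, Blue 8.136, Green 3.598, Gold 1.281, Silver 1.357, Violet 9.765, Amber 6.297.
Jefferson allocation: Red 11, Blue 9, Green 3, Gold 1, Silver 1, Violet 10, Amber 6.
Every allocation lies between the lower and upper quota.

none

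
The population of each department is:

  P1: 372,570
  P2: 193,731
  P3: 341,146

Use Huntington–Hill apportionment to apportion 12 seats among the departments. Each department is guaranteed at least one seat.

P1=5, P2=3, P3=4

With divisor 77686: modified quotas P1 4.796, P2 2.494, P3 4.391.
Geometric-mean thresholds: P1 √(4·5)=4.472, P2 √(2·3)=2.449, P3 √(4·5)=4.472.
Each quota rounded against its threshold gives P1 5, P2 3, P3 4 (total 12).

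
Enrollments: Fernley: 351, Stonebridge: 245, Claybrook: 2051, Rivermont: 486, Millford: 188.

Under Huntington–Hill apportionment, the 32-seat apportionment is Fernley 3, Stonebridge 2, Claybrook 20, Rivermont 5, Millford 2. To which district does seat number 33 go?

Fernley

Priority for the next seat is population ÷ (√(s·(s+1))).
Priorities: Fernley 101.325, Stonebridge 100.021, Claybrook 100.079, Rivermont 88.731, Millford 76.751.
Highest priority: Fernley.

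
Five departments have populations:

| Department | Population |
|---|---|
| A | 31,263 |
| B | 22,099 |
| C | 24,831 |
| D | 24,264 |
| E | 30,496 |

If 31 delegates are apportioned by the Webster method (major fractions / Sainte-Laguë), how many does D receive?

Standard divisor 132953/31 ≈ 4288.806; standard quotas: A 7.289, B 5.153, C 5.790, D 5.658, E 7.111.
Rounding to the nearest integer gives A 7, B 5, C 6, D 6, E 7 — total 31, matching the house size, so no adjustment is needed.
D receives 6.

6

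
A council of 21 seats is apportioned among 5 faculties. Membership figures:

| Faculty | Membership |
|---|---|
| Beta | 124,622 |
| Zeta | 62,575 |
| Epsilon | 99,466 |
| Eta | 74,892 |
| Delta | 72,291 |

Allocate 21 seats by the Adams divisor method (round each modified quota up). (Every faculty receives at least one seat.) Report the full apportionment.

Beta 6, Zeta 3, Epsilon 5, Eta 4, Delta 3

Standard divisor 433846/21 ≈ 20659.333; standard quotas: Beta 6.032, Zeta 3.029, Epsilon 4.815, Eta 3.625, Delta 3.499.
Rounding up gives 7, 4, 5, 4, 4 = 24 seats, so the divisor must be adjusted.
With modified divisor 24500: modified quotas Beta 5.087, Zeta 2.554, Epsilon 4.060, Eta 3.057, Delta 2.951.
Rounding up: Beta 6, Zeta 3, Epsilon 5, Eta 4, Delta 3 (total 21).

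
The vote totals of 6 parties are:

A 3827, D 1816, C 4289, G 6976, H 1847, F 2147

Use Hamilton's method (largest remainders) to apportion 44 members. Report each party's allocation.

A 8; D 4; C 9; G 15; H 4; F 4

The standard divisor is 20902/44 ≈ 475.045.
Standard quotas: A 8.0561, D 3.8228, C 9.0286, G 14.6849, H 3.8880, F 4.5196.
Lower quotas: A 8, D 3, C 9, G 14, H 3, F 4 (sum 41, leaving 3 seats).
Remainders in descending order: H 0.8880, D 0.8228, G 0.6849, F 0.5196, A 0.0561, C 0.0286.
The surplus seats go to H, D, G.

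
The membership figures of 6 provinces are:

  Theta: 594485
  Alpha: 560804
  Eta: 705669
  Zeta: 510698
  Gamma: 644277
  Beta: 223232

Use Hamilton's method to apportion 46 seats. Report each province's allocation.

Standard divisor: 3239165 ÷ 46 ≈ 70416.63.
Standard quotas: Theta 8.4424, Alpha 7.9641, Eta 10.0213, Zeta 7.2525, Gamma 9.1495, Beta 3.1702.
Lower quotas: Theta 8, Alpha 7, Eta 10, Zeta 7, Gamma 9, Beta 3 (sum 44, leaving 2 seats).
Remainders in descending order: Alpha 0.9641, Theta 0.4424, Zeta 0.2525, Beta 0.1702, Gamma 0.1495, Eta 0.0213.
Largest remainders: Alpha, Theta receive the extra seats.

Theta 9, Alpha 8, Eta 10, Zeta 7, Gamma 9, Beta 3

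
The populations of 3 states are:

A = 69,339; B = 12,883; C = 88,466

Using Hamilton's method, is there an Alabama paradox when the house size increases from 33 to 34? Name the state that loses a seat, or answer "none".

At 33 seats: A 13, B 3, C 17.
At 34 seats: A 14, B 2, C 18.
B drops from 3 to 2.

B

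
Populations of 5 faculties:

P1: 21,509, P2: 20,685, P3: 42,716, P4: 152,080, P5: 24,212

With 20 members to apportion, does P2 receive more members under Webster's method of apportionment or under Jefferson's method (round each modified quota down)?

Webster: P1 2, P2 2, P3 3, P4 11, P5 2.
Jefferson: P1 1, P2 1, P3 3, P4 13, P5 2.
P2 gets 2 under Webster and 1 under Jefferson.

Webster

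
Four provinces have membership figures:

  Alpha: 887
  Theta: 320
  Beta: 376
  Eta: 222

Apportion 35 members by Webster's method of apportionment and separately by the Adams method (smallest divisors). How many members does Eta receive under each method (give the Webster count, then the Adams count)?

Webster: Alpha 18, Theta 6, Beta 7, Eta 4.
Adams: Alpha 17, Theta 6, Beta 7, Eta 5.
Eta gets 4 under Webster and 5 under Adams.

4 and 5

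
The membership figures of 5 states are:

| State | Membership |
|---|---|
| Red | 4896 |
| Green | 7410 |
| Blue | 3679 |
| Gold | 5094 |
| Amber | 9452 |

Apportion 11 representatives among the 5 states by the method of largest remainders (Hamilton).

The standard divisor is 30531/11 ≈ 2775.545.
Standard quotas: Red 1.7640, Green 2.6697, Blue 1.3255, Gold 1.8353, Amber 3.4055.
Lower quotas: Red 1, Green 2, Blue 1, Gold 1, Amber 3 (sum 8, leaving 3 seats).
Remainders in descending order: Gold 0.8353, Red 0.7640, Green 0.6697, Amber 0.4055, Blue 0.3255.
The surplus seats go to Gold, Red, Green.

Red 2, Green 3, Blue 1, Gold 2, Amber 3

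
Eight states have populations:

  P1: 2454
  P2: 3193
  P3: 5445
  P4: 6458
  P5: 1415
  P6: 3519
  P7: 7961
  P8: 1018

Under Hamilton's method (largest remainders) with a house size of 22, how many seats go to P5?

Standard divisor: 31463 ÷ 22 ≈ 1430.136.
Standard quotas: P1 1.7159, P2 2.2327, P3 3.8073, P4 4.5157, P5 0.9894, P6 2.4606, P7 5.5666, P8 0.7118.
Lower quotas: P1 1, P2 2, P3 3, P4 4, P5 0, P6 2, P7 5, P8 0 (sum 17, leaving 5 seats).
Remainders in descending order: P5 0.9894, P3 0.8073, P1 0.7159, P8 0.7118, P7 0.5666, P4 0.5157, P6 0.4606, P2 0.2327.
The surplus seats go to P5, P3, P1, P8, P7.
P5 receives 1.

1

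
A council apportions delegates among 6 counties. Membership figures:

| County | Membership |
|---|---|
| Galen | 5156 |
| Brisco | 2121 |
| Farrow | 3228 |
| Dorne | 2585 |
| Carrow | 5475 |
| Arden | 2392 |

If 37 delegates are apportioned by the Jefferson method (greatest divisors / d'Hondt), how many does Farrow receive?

6

Standard divisor 20957/37 ≈ 566.405; standard quotas: Galen 9.103, Brisco 3.745, Farrow 5.699, Dorne 4.564, Carrow 9.666, Arden 4.223.
Rounding down gives 9, 3, 5, 4, 9, 4 = 34 seats, so the divisor must be adjusted.
With modified divisor 520: modified quotas Galen 9.915, Brisco 4.079, Farrow 6.208, Dorne 4.971, Carrow 10.529, Arden 4.600.
Rounding down: Galen 9, Brisco 4, Farrow 6, Dorne 4, Carrow 10, Arden 4 (total 37).
Farrow receives 6.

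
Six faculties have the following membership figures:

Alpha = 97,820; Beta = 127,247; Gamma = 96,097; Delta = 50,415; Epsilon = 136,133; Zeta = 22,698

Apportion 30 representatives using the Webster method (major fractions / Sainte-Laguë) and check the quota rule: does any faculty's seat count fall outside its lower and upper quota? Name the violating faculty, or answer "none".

none

Standard quotas: Alpha 5.533, Beta 7.197, Gamma 5.435, Delta 2.851, Epsilon 7.700, Zeta 1.284.
Webster allocation: Alpha 6, Beta 7, Gamma 5, Delta 3, Epsilon 8, Zeta 1.
Every allocation lies between the lower and upper quota.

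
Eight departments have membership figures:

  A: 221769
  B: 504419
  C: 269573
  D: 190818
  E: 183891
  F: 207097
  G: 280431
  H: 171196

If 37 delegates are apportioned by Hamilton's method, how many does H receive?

The standard divisor is 2029194/37 ≈ 54843.081.
Standard quotas: A 4.0437, B 9.1975, C 4.9154, D 3.4793, E 3.3530, F 3.7762, G 5.1133, H 3.1216.
Lower quotas: A 4, B 9, C 4, D 3, E 3, F 3, G 5, H 3 (sum 34, leaving 3 seats).
Remainders in descending order: C 0.9154, F 0.7762, D 0.4793, E 0.3530, B 0.1975, H 0.1216, G 0.1133, A 0.0437.
The surplus seats go to C, F, D.
H receives 3.

3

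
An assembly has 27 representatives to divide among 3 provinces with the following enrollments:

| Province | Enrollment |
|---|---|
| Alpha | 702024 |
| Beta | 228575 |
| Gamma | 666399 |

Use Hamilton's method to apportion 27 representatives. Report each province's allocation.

Standard divisor: 1596998 ÷ 27 ≈ 59148.074.
Standard quotas: Alpha 11.8689, Beta 3.8645, Gamma 11.2666.
Lower quotas: Alpha 11, Beta 3, Gamma 11 (sum 25, leaving 2 seats).
Remainders in descending order: Alpha 0.8689, Beta 0.8645, Gamma 0.2666.
The surplus seats go to Alpha, Beta.

Alpha=12, Beta=4, Gamma=11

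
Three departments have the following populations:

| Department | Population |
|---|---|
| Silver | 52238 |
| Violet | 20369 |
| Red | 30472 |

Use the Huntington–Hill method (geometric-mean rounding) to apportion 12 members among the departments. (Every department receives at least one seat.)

Silver=6, Violet=2, Red=4

With divisor 8556: modified quotas Silver 6.105, Violet 2.381, Red 3.561.
Geometric-mean thresholds: Silver √(6·7)=6.481, Violet √(2·3)=2.449, Red √(3·4)=3.464.
Each quota rounded against its threshold gives Silver 6, Violet 2, Red 4 (total 12).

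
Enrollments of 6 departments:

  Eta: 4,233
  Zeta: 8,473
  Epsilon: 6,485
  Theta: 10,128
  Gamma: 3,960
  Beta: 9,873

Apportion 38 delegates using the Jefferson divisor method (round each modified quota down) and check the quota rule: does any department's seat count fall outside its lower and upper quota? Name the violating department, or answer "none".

none

Standard quotas: Eta 3.728, Zeta 7.461, Epsilon 5.711, Theta 8.919, Gamma 3.487, Beta 8.694.
Jefferson allocation: Eta 3, Zeta 8, Epsilon 6, Theta 9, Gamma 3, Beta 9.
Every allocation lies between the lower and upper quota.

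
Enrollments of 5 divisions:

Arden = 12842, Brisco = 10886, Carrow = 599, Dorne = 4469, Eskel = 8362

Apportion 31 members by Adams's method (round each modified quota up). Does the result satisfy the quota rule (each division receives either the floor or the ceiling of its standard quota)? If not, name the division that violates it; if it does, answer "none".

Standard quotas: Arden 10.714, Brisco 9.082, Carrow 0.500, Dorne 3.728, Eskel 6.976.
Adams allocation: Arden 10, Brisco 9, Carrow 1, Dorne 4, Eskel 7.
Every allocation lies between the lower and upper quota.

none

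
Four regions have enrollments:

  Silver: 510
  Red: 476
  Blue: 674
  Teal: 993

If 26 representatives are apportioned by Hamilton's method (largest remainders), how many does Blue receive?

The standard divisor is 2653/26 ≈ 102.038.
Standard quotas: Silver 4.998, Red 4.665, Blue 6.605, Teal 9.732.
Lower quotas: Silver 4, Red 4, Blue 6, Teal 9 (sum 23, leaving 3 seats).
Remainders in descending order: Silver 0.998, Teal 0.732, Red 0.665, Blue 0.605.
Largest remainders: Silver, Teal, Red receive the extra seats.
Blue receives 6.

6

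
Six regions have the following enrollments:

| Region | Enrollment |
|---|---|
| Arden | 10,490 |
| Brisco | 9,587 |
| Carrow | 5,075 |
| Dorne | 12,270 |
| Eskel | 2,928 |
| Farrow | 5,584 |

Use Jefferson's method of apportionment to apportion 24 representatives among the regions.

Standard divisor 45934/24 ≈ 1913.917; standard quotas: Arden 5.481, Brisco 5.009, Carrow 2.652, Dorne 6.411, Eskel 1.530, Farrow 2.918.
Rounding down gives 5, 5, 2, 6, 1, 2 = 21 seats, so the divisor must be adjusted.
With modified divisor 1720: modified quotas Arden 6.099, Brisco 5.574, Carrow 2.951, Dorne 7.134, Eskel 1.702, Farrow 3.247.
Rounding down: Arden 6, Brisco 5, Carrow 2, Dorne 7, Eskel 1, Farrow 3 (total 24).

Arden 6, Brisco 5, Carrow 2, Dorne 7, Eskel 1, Farrow 3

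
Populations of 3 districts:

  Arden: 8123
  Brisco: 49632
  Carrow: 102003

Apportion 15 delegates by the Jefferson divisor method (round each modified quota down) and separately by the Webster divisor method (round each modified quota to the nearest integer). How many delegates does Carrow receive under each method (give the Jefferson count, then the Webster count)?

Jefferson: Arden 0, Brisco 5, Carrow 10.
Webster: Arden 1, Brisco 5, Carrow 9.
Carrow gets 10 under Jefferson and 9 under Webster.

10 and 9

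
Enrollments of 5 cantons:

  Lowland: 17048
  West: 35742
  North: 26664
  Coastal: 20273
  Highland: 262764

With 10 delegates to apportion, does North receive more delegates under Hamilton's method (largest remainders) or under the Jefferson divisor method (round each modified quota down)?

Hamilton: Lowland 0, West 1, North 1, Coastal 1, Highland 7.
Jefferson: Lowland 0, West 1, North 0, Coastal 0, Highland 9.
North gets 1 under Hamilton and 0 under Jefferson.

Hamilton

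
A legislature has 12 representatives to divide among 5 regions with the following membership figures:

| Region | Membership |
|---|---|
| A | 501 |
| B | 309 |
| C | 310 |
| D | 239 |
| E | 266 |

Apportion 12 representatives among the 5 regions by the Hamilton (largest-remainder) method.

A=4, B=2, C=2, D=2, E=2

Total 1625; standard divisor 1625/12 ≈ 135.417.
Standard quotas: A 3.700, B 2.282, C 2.289, D 1.765, E 1.964.
Lower quotas: A 3, B 2, C 2, D 1, E 1 (sum 9, leaving 3 seats).
Remainders in descending order: E 0.964, D 0.765, A 0.700, C 0.289, B 0.282.
The surplus seats go to E, D, A.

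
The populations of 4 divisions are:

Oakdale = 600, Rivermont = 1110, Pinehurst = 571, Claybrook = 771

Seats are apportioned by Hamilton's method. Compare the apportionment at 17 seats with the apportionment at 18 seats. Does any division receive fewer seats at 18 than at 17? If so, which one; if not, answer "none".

At 17 seats: Oakdale 4, Rivermont 6, Pinehurst 3, Claybrook 4.
At 18 seats: Oakdale 3, Rivermont 7, Pinehurst 3, Claybrook 5.
Oakdale drops from 4 to 3.

Oakdale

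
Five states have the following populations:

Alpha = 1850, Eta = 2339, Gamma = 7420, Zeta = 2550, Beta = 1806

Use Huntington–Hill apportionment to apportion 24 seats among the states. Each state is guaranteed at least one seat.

With divisor 691: modified quotas Alpha 2.677, Eta 3.385, Gamma 10.738, Zeta 3.690, Beta 2.614.
Geometric-mean thresholds: Alpha √(2·3)=2.449, Eta √(3·4)=3.464, Gamma √(10·11)=10.488, Zeta √(3·4)=3.464, Beta √(2·3)=2.449.
Each quota rounded against its threshold gives Alpha 3, Eta 3, Gamma 11, Zeta 4, Beta 3 (total 24).

Alpha 3, Eta 3, Gamma 11, Zeta 4, Beta 3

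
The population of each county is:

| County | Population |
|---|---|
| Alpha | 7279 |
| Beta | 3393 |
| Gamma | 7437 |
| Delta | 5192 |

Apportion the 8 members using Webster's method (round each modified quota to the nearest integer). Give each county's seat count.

Standard divisor 23301/8 ≈ 2912.625; standard quotas: Alpha 2.499, Beta 1.165, Gamma 2.553, Delta 1.783.
Rounding to the nearest integer gives Alpha 2, Beta 1, Gamma 3, Delta 2 — total 8, matching the house size, so no adjustment is needed.

Alpha 2, Beta 1, Gamma 3, Delta 2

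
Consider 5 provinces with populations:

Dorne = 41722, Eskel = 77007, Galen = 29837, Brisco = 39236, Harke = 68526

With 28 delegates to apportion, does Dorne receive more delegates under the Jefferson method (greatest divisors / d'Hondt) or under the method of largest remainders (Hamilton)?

Hamilton

Jefferson: Dorne 4, Eskel 9, Galen 3, Brisco 4, Harke 8.
Hamilton: Dorne 5, Eskel 8, Galen 3, Brisco 4, Harke 8.
Dorne gets 4 under Jefferson and 5 under Hamilton.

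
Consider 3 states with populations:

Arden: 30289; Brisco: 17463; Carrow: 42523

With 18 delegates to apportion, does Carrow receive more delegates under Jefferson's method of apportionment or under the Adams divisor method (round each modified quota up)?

Jefferson

Jefferson: Arden 6, Brisco 3, Carrow 9.
Adams: Arden 6, Brisco 4, Carrow 8.
Carrow gets 9 under Jefferson and 8 under Adams.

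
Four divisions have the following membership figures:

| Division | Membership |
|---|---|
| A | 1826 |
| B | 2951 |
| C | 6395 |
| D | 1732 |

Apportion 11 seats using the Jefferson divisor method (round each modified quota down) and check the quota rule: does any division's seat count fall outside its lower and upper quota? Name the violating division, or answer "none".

Standard quotas: A 1.557, B 2.516, C 5.451, D 1.476.
Jefferson allocation: A 1, B 3, C 6, D 1.
Every allocation lies between the lower and upper quota.

none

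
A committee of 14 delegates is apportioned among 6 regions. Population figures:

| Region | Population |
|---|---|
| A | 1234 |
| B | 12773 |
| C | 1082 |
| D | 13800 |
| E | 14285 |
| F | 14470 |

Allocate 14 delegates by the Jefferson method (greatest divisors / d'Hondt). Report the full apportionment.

A=0; B=3; C=0; D=3; E=4; F=4

Standard divisor 57644/14 ≈ 4117.429; standard quotas: A 0.300, B 3.102, C 0.263, D 3.352, E 3.469, F 3.514.
Rounding down gives 0, 3, 0, 3, 3, 3 = 12 seats, so the divisor must be adjusted.
With modified divisor 3500: modified quotas A 0.353, B 3.649, C 0.309, D 3.943, E 4.081, F 4.134.
Rounding down: A 0, B 3, C 0, D 3, E 4, F 4 (total 14).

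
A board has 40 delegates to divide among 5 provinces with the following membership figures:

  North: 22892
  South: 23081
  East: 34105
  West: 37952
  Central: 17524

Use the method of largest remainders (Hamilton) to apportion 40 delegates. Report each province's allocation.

North: 7, South: 7, East: 10, West: 11, Central: 5

Total 135554; standard divisor 135554/40 ≈ 3388.85.
Standard quotas: North 6.7551, South 6.8109, East 10.0639, West 11.1991, Central 5.1711.
Lower quotas: North 6, South 6, East 10, West 11, Central 5 (sum 38, leaving 2 seats).
Remainders in descending order: South 0.8109, North 0.7551, West 0.1991, Central 0.1711, East 0.0639.
The surplus seats go to South, North.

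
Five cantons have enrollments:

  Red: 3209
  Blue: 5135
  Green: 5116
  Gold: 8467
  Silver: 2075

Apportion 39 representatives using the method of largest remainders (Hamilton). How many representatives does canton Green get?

8

Total 24002; standard divisor 24002/39 ≈ 615.436.
Standard quotas: Red 5.2142, Blue 8.3437, Green 8.3128, Gold 13.7577, Silver 3.3716.
Lower quotas: Red 5, Blue 8, Green 8, Gold 13, Silver 3 (sum 37, leaving 2 seats).
Remainders in descending order: Gold 0.7577, Silver 0.3716, Blue 0.3437, Green 0.3128, Red 0.2142.
The surplus seats go to Gold, Silver.
Green receives 8.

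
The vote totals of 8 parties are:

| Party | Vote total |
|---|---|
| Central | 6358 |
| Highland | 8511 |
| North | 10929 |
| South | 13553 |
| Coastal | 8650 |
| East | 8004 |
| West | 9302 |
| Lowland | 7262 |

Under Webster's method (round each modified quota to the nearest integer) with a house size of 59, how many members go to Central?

5

Standard divisor 72569/59 ≈ 1229.983; standard quotas: Central 5.169, Highland 6.920, North 8.885, South 11.019, Coastal 7.033, East 6.507, West 7.563, Lowland 5.904.
Rounding to the nearest integer gives 5, 7, 9, 11, 7, 7, 8, 6 = 60 seats, so the divisor must be adjusted.
With modified divisor 1236: modified quotas Central 5.144, Highland 6.886, North 8.842, South 10.965, Coastal 6.998, East 6.476, West 7.526, Lowland 5.875.
Rounding to the nearest integer: Central 5, Highland 7, North 9, South 11, Coastal 7, East 6, West 8, Lowland 6 (total 59).
Central receives 5.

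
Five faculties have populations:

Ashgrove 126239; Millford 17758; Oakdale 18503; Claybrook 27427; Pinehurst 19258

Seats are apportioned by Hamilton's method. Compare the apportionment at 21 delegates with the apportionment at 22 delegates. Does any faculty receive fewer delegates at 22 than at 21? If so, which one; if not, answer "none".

none

At 21 seats: Ashgrove 12, Millford 2, Oakdale 2, Claybrook 3, Pinehurst 2.
At 22 seats: Ashgrove 13, Millford 2, Oakdale 2, Claybrook 3, Pinehurst 2.
No faculty's allocation decreased.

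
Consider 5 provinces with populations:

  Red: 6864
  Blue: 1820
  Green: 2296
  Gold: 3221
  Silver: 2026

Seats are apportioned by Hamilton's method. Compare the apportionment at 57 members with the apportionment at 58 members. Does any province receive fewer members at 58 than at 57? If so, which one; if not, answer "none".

At 57 seats: Red 24, Blue 7, Green 8, Gold 11, Silver 7.
At 58 seats: Red 25, Blue 6, Green 8, Gold 12, Silver 7.
Blue drops from 7 to 6.

Blue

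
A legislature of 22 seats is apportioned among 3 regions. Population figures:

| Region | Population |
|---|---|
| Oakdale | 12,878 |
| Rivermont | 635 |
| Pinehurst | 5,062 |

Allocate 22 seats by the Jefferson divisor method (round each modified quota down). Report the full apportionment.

Standard divisor 18575/22 ≈ 844.318; standard quotas: Oakdale 15.253, Rivermont 0.752, Pinehurst 5.995.
Rounding down gives 15, 0, 5 = 20 seats, so the divisor must be adjusted.
With modified divisor 800: modified quotas Oakdale 16.098, Rivermont 0.794, Pinehurst 6.327.
Rounding down: Oakdale 16, Rivermont 0, Pinehurst 6 (total 22).

Oakdale: 16, Rivermont: 0, Pinehurst: 6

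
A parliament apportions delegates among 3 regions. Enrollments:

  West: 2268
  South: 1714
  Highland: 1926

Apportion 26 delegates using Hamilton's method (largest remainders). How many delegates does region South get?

8

The standard divisor is 5908/26 ≈ 227.231.
Standard quotas: West 9.981, South 7.543, Highland 8.476.
Lower quotas: West 9, South 7, Highland 8 (sum 24, leaving 2 seats).
Remainders in descending order: West 0.981, South 0.543, Highland 0.476.
The surplus seats go to West, South.
South receives 8.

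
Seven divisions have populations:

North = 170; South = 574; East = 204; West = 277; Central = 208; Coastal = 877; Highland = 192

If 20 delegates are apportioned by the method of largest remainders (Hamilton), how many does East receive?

Standard divisor: 2502 ÷ 20 ≈ 125.1.
Standard quotas: North 1.359, South 4.588, East 1.631, West 2.214, Central 1.663, Coastal 7.010, Highland 1.535.
Lower quotas: North 1, South 4, East 1, West 2, Central 1, Coastal 7, Highland 1 (sum 17, leaving 3 seats).
Remainders in descending order: Central 0.663, East 0.631, South 0.588, Highland 0.535, North 0.359, West 0.214, Coastal 0.010.
The surplus seats go to Central, East, South.
East receives 2.

2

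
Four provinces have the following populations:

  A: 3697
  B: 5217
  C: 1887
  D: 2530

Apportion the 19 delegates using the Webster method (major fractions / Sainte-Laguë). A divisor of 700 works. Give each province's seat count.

A 5, B 7, C 3, D 4

With modified divisor 700: modified quotas A 5.281, B 7.453, C 2.696, D 3.614.
Rounding to the nearest integer: A 5, B 7, C 3, D 4 (total 19).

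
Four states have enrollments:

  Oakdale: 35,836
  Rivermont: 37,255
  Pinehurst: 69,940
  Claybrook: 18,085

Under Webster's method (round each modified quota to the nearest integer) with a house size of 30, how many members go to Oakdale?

Standard divisor 161116/30 ≈ 5370.533; standard quotas: Oakdale 6.673, Rivermont 6.937, Pinehurst 13.023, Claybrook 3.367.
Rounding to the nearest integer gives Oakdale 7, Rivermont 7, Pinehurst 13, Claybrook 3 — total 30, matching the house size, so no adjustment is needed.
Oakdale receives 7.

7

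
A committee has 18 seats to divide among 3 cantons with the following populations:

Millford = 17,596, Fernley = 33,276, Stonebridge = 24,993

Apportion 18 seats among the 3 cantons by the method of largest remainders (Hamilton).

The standard divisor is 75865/18 ≈ 4214.722.
Standard quotas: Millford 4.1749, Fernley 7.8952, Stonebridge 5.9299.
Lower quotas: Millford 4, Fernley 7, Stonebridge 5 (sum 16, leaving 2 seats).
Remainders in descending order: Stonebridge 0.9299, Fernley 0.8952, Millford 0.1749.
Largest remainders: Stonebridge, Fernley receive the extra seats.

Millford 4; Fernley 8; Stonebridge 6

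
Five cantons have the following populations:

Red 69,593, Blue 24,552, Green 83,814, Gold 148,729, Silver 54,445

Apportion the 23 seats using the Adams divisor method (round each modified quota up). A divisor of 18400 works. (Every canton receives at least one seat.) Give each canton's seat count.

With modified divisor 18400: modified quotas Red 3.782, Blue 1.334, Green 4.555, Gold 8.083, Silver 2.959.
Rounding up: Red 4, Blue 2, Green 5, Gold 9, Silver 3 (total 23).

Red=4, Blue=2, Green=5, Gold=9, Silver=3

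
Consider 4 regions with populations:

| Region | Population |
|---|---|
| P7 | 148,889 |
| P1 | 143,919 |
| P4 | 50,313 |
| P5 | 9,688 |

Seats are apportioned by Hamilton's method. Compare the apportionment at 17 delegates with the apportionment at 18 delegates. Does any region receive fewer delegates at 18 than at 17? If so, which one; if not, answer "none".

At 17 seats: P7 7, P1 7, P4 2, P5 1.
At 18 seats: P7 8, P1 7, P4 3, P5 0.
P5 drops from 1 to 0.

P5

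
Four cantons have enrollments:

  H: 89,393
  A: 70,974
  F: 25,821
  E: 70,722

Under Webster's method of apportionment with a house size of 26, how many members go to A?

Standard divisor 256910/26 ≈ 9881.154; standard quotas: H 9.047, A 7.183, F 2.613, E 7.157.
Rounding to the nearest integer gives H 9, A 7, F 3, E 7 — total 26, matching the house size, so no adjustment is needed.
A receives 7.

7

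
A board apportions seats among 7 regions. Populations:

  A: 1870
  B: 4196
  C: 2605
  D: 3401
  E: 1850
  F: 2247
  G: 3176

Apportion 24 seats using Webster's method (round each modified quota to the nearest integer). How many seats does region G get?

4

Standard divisor 19345/24 ≈ 806.042; standard quotas: A 2.320, B 5.206, C 3.232, D 4.219, E 2.295, F 2.788, G 3.940.
Rounding to the nearest integer gives 2, 5, 3, 4, 2, 3, 4 = 23 seats, so the divisor must be adjusted.
With modified divisor 760: modified quotas A 2.461, B 5.521, C 3.428, D 4.475, E 2.434, F 2.957, G 4.179.
Rounding to the nearest integer: A 2, B 6, C 3, D 4, E 2, F 3, G 4 (total 24).
G receives 4.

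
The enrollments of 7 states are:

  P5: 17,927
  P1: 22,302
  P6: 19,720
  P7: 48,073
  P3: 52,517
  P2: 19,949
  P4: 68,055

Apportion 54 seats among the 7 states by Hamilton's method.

Total 248543; standard divisor 248543/54 ≈ 4602.648.
Standard quotas: P5 3.8949, P1 4.8455, P6 4.2845, P7 10.4446, P3 11.4102, P2 4.3342, P4 14.7861.
Lower quotas: P5 3, P1 4, P6 4, P7 10, P3 11, P2 4, P4 14 (sum 50, leaving 4 seats).
Remainders in descending order: P5 0.8949, P1 0.8455, P4 0.7861, P7 0.4446, P3 0.4102, P2 0.3342, P6 0.2845.
The surplus seats go to P5, P1, P4, P7.

P5: 4, P1: 5, P6: 4, P7: 11, P3: 11, P2: 4, P4: 15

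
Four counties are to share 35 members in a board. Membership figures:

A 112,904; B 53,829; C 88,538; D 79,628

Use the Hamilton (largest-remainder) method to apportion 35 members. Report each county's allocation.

A=12, B=6, C=9, D=8

Total 334899; standard divisor 334899/35 ≈ 9568.543.
Standard quotas: A 11.7995, B 5.6256, C 9.2530, D 8.3219.
Lower quotas: A 11, B 5, C 9, D 8 (sum 33, leaving 2 seats).
Remainders in descending order: A 0.7995, B 0.6256, D 0.3219, C 0.2530.
Largest remainders: A, B receive the extra seats.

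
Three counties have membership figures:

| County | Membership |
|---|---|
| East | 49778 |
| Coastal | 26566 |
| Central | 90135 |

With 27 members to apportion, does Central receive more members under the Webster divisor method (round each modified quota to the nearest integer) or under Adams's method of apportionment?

Webster

Webster: East 8, Coastal 4, Central 15.
Adams: East 8, Coastal 5, Central 14.
Central gets 15 under Webster and 14 under Adams.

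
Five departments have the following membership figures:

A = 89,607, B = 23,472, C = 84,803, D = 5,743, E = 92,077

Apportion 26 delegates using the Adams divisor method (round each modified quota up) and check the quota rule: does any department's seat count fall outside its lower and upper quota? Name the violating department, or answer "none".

Standard quotas: A 7.879, B 2.064, C 7.456, D 0.505, E 8.096.
Adams allocation: A 8, B 2, C 7, D 1, E 8.
Every allocation lies between the lower and upper quota.

none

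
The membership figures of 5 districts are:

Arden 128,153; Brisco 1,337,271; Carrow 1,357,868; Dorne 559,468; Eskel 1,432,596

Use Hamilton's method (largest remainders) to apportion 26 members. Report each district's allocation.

Arden: 1, Brisco: 7, Carrow: 7, Dorne: 3, Eskel: 8

The standard divisor is 4815356/26 = 185206.
Standard quotas: Arden 0.6919, Brisco 7.2205, Carrow 7.3317, Dorne 3.0208, Eskel 7.7351.
Lower quotas: Arden 0, Brisco 7, Carrow 7, Dorne 3, Eskel 7 (sum 24, leaving 2 seats).
Remainders in descending order: Eskel 0.7351, Arden 0.6919, Carrow 0.3317, Brisco 0.2205, Dorne 0.0208.
Largest remainders: Eskel, Arden receive the extra seats.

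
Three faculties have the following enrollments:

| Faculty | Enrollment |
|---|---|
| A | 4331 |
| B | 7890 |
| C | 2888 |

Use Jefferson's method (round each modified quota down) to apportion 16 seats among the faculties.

Standard divisor 15109/16 ≈ 944.312; standard quotas: A 4.586, B 8.355, C 3.058.
Rounding down gives 4, 8, 3 = 15 seats, so the divisor must be adjusted.
With modified divisor 870: modified quotas A 4.978, B 9.069, C 3.320.
Rounding down: A 4, B 9, C 3 (total 16).

A 4, B 9, C 3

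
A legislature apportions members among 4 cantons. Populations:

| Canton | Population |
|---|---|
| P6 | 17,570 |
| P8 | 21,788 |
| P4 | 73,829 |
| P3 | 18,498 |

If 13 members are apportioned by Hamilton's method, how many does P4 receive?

The standard divisor is 131685/13 ≈ 10129.615.
Standard quotas: P6 1.7345, P8 2.1509, P4 7.2884, P3 1.8261.
Lower quotas: P6 1, P8 2, P4 7, P3 1 (sum 11, leaving 2 seats).
Remainders in descending order: P3 0.8261, P6 0.7345, P4 0.2884, P8 0.1509.
The surplus seats go to P3, P6.
P4 receives 7.

7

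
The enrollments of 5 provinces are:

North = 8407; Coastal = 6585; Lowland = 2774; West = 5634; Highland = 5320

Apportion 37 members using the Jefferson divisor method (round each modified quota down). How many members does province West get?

7

Standard divisor 28720/37 ≈ 776.216; standard quotas: North 10.831, Coastal 8.483, Lowland 3.574, West 7.258, Highland 6.854.
Rounding down gives 10, 8, 3, 7, 6 = 34 seats, so the divisor must be adjusted.
With modified divisor 720: modified quotas North 11.676, Coastal 9.146, Lowland 3.853, West 7.825, Highland 7.389.
Rounding down: North 11, Coastal 9, Lowland 3, West 7, Highland 7 (total 37).
West receives 7.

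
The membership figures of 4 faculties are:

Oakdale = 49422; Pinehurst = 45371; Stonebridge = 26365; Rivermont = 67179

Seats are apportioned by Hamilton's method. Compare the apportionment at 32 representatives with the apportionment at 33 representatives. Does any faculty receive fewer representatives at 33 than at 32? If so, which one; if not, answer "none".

At 32 seats: Oakdale 8, Pinehurst 8, Stonebridge 5, Rivermont 11.
At 33 seats: Oakdale 9, Pinehurst 8, Stonebridge 4, Rivermont 12.
Stonebridge drops from 5 to 4.

Stonebridge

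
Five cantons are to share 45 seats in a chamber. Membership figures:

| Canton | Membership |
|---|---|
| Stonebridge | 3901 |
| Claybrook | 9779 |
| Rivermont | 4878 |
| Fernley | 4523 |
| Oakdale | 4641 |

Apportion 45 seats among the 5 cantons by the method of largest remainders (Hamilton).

Stonebridge 6, Claybrook 16, Rivermont 8, Fernley 7, Oakdale 8

Total 27722; standard divisor 27722/45 ≈ 616.044.
Standard quotas: Stonebridge 6.3323, Claybrook 15.8739, Rivermont 7.9183, Fernley 7.3420, Oakdale 7.5335.
Lower quotas: Stonebridge 6, Claybrook 15, Rivermont 7, Fernley 7, Oakdale 7 (sum 42, leaving 3 seats).
Remainders in descending order: Rivermont 0.9183, Claybrook 0.8739, Oakdale 0.5335, Fernley 0.3420, Stonebridge 0.3323.
The surplus seats go to Rivermont, Claybrook, Oakdale.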